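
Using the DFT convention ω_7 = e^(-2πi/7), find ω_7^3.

ω_7^3 = e^(-2πi·3/7)
= cos(-2π·3/7) + i·sin(-2π·3/7)
= cos(-6π/7) + i·sin(-6π/7)

ω_7^3 = cos(-6π/7) + i·sin(-6π/7) = -0.9010-0.4339i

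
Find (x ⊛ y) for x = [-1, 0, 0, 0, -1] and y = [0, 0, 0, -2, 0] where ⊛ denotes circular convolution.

(x ⊛ y)[n] = Σ(m=0 to 4) x[m] · y[(n-m) mod 5]

Computing each output sample:
(x ⊛ y)[0] = 0
(x ⊛ y)[1] = 0
(x ⊛ y)[2] = 2
(x ⊛ y)[3] = 2
(x ⊛ y)[4] = 0

x ⊛ y = [0, 0, 2, 2, 0]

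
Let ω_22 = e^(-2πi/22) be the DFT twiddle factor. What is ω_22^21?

ω_22^21 = e^(-2πi·21/22)
= cos(-2π·21/22) + i·sin(-2π·21/22)
= cos(-42π/22) + i·sin(-42π/22)

ω_22^21 = cos(-42π/22) + i·sin(-42π/22) = 0.9595+0.2817i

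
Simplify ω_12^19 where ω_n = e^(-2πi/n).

Since ω_12^12 = 1, powers reduce modulo 12.
19 mod 12 = 7
So ω_12^19 = ω_12^7 = e^(-2πi·7/12)

ω_12^19 = ω_12^7 = -0.8660+0.5000i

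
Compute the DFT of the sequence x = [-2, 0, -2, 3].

X[k] = Σ(n=0 to 3) x[n] · ω_4^(nk)
where ω_4 = e^(-2πi/4)

Computing each X[k]:
X[0] = -1
X[1] = 3i
X[2] = -7
X[3] = -3i

X = [-1, 3i, -7, -3i]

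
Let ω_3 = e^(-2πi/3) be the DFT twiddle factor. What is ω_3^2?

ω_3^2 = e^(-2πi·2/3)
= cos(-2π·2/3) + i·sin(-2π·2/3)
= cos(-4π/3) + i·sin(-4π/3)

ω_3^2 = cos(-4π/3) + i·sin(-4π/3) = -0.5000+0.8660i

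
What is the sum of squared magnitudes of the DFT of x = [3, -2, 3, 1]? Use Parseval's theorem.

Parseval: Σ|x[n]|² = (1/N)Σ|X[k]|², so Σ|X[k]|² = N·Σ|x[n]|² = 4·23.0000

Σ|X[k]|² = N·Σ|x[n]|² = 4·23.0000 = 92.0000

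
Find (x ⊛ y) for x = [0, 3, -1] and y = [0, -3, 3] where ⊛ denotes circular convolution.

(x ⊛ y)[n] = Σ(m=0 to 2) x[m] · y[(n-m) mod 3]

Computing each output sample:
(x ⊛ y)[0] = 12
(x ⊛ y)[1] = -3
(x ⊛ y)[2] = -9

x ⊛ y = [12, -3, -9]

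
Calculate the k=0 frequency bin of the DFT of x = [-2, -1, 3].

X[0] = Σ(n=0 to 2) x[n] · ω_3^0 = Σ x[n]
= (-2) + (-1) + (3)

X[0] = 0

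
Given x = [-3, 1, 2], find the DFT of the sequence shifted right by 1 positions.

Time shift by 1: X_shifted[k] = ω_3^(1k) · X[k]
Shifted x = [2, -3, 1]

DFT(x[n-1]) = [0, 3.0000+3.4641i, 3.0000-3.4641i]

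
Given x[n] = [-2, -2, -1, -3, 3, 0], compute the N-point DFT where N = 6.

X[k] = Σ(n=0 to 5) x[n] · ω_6^(nk)
where ω_6 = e^(-2πi/6)

Computing each X[k]:
X[0] = -5
X[1] = -1.0000+5.1962i
X[2] = -5.0000-1.7321i
X[3] = 5
X[4] = -5.0000+1.7321i
X[5] = -1.0000-5.1962i

X = [-5, -1.0000+5.1962i, -5.0000-1.7321i, 5, -5.0000+1.7321i, -1.0000-5.1962i]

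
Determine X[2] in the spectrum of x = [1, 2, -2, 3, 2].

X[2] = Σ(n=0 to 4) x[n] · ω_5^(2n) where ω_5 = e^(-2πi/5)
= (1)·ω_5^0 + (2)·ω_5^2 + (-2)·ω_5^4 + (3)·ω_5^6 + (2)·ω_5^8

X[2] = -1.9271-4.7553i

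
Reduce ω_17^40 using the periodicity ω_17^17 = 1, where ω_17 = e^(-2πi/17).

Since ω_17^17 = 1, powers reduce modulo 17.
40 mod 17 = 6
So ω_17^40 = ω_17^6 = e^(-2πi·6/17)

ω_17^40 = ω_17^6 = -0.6026-0.7980i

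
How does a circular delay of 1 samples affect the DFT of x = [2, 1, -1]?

Time shift by 1: X_shifted[k] = ω_3^(1k) · X[k]
Shifted x = [-1, 2, 1]

DFT(x[n-1]) = [2, -2.5000-0.8660i, -2.5000+0.8660i]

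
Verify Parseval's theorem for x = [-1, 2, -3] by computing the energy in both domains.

Time domain:
Σ|x[n]|² = |-1|² + |2|² + |-3|² = 14.0000

Frequency domain:
(1/3)Σ|X[k]|² = (1/3)(|-2|² + |-0.5000-4.3301i|² + |-0.5000+4.3301i|²) = (1/3)·42.0000 = 14.0000

Both sides agree, confirming Parseval's theorem.

Σ|x[n]|² = (1/N)Σ|X[k]|² = 14.0000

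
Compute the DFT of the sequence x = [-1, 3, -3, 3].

X[k] = Σ(n=0 to 3) x[n] · ω_4^(nk)
where ω_4 = e^(-2πi/4)

Computing each X[k]:
X[0] = 2
X[1] = 2
X[2] = -10
X[3] = 2

X = [2, 2, -10, 2]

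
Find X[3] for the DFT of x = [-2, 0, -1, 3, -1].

X[3] = Σ(n=0 to 4) x[n] · ω_5^(3n) where ω_5 = e^(-2πi/5)
= (-2)·ω_5^0 + (0)·ω_5^3 + (-1)·ω_5^6 + (3)·ω_5^9 + (-1)·ω_5^12

X[3] = -0.5729+4.3920i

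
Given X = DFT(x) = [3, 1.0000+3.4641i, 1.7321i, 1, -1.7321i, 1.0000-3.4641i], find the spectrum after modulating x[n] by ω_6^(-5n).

Modulation property: DFT(ω_6^(-5n)·x[n]) = X[(k-5) mod 6], so circularly shift X by 5 positions.

X[k-5] = [1.0000+3.4641i, 1.7321i, 1, -1.7321i, 1.0000-3.4641i, 3]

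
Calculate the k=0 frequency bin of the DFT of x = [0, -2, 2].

X[0] = Σ(n=0 to 2) x[n] · ω_3^0 = Σ x[n]
= (0) + (-2) + (2)

X[0] = 0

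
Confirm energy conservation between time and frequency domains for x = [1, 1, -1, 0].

Time domain:
Σ|x[n]|² = |1|² + |1|² + |-1|² + |0|² = 3.0000

Frequency domain:
(1/4)Σ|X[k]|² = (1/4)(|1|² + |2-1i|² + |-1|² + |2+1i|²) = (1/4)·12.0000 = 3.0000

Both sides agree, confirming Parseval's theorem.

Σ|x[n]|² = (1/N)Σ|X[k]|² = 3.0000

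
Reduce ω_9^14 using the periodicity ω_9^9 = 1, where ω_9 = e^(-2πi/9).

Since ω_9^9 = 1, powers reduce modulo 9.
14 mod 9 = 5
So ω_9^14 = ω_9^5 = e^(-2πi·5/9)

ω_9^14 = ω_9^5 = -0.9397+0.3420i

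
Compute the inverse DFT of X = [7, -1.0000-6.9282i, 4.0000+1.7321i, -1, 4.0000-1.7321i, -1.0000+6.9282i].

x[n] = (1/6) Σ(k=0 to 5) X[k] · e^(2πikn/6)

Computing each x[n]:
x[0] = 2
x[1] = 2
x[2] = 3
x[3] = 3
x[4] = -2
x[5] = -1

x = [2, 2, 3, 3, -2, -1]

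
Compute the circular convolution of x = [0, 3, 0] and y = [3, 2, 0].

(x ⊛ y)[n] = Σ(m=0 to 2) x[m] · y[(n-m) mod 3]

Computing each output sample:
(x ⊛ y)[0] = 0
(x ⊛ y)[1] = 9
(x ⊛ y)[2] = 6

x ⊛ y = [0, 9, 6]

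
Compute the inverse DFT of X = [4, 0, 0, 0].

x[n] = (1/4) Σ(k=0 to 3) X[k] · e^(2πikn/4)

Computing each x[n]:
x[0] = 1
x[1] = 1
x[2] = 1
x[3] = 1

x = [1, 1, 1, 1]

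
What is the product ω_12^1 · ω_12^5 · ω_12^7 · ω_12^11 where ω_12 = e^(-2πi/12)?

The primitive 12th roots of unity are ω_12^k for k coprime to 12: k ∈ {1, 5, 7, 11}
Their product equals the constant term of the cyclotomic polynomial Φ_12(x) up to sign.
For n ≥ 3, the product of all primitive nth roots of unity is 1. (For n=1 it is 1; for n=2 it is -1.)

1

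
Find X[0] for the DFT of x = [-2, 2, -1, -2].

X[0] = Σ(n=0 to 3) x[n] · ω_4^0 = Σ x[n]
= (-2) + (2) + (-1) + (-2)

X[0] = -3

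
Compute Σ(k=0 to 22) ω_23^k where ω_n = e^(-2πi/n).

Sum of all nth roots of unity equals 0 for n > 1 (geometric series with r ≠ 1).

0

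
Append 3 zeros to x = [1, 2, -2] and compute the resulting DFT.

Original 3-point DFT: [1, 1.0000-3.4641i, 1.0000+3.4641i]
Zero-padded 6-point DFT provides frequency interpolation.

DFT_6([x, 0, ...]) = [1, 3, 1.0000-3.4641i, -3, 1.0000+3.4641i, 3]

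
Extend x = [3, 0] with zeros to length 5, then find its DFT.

Original 2-point DFT: [3, 3]
Zero-padded 5-point DFT provides frequency interpolation.

DFT_5([x, 0, ...]) = [3, 3, 3, 3, 3]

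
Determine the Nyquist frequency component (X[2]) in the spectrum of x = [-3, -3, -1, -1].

X[2] = Σ(n=0 to 3) x[n] · ω_4^(2n) where ω_4 = e^(-2πi/4)
= (-3)·ω_4^0 + (-3)·ω_4^2 + (-1)·ω_4^4 + (-1)·ω_4^6

X[2] = 0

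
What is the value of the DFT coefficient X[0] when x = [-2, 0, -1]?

X[0] = Σ(n=0 to 2) x[n] · ω_3^0 = Σ x[n]
= (-2) + (0) + (-1)

X[0] = -3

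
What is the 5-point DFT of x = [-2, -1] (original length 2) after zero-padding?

Original 2-point DFT: [-3, -1]
Zero-padded 5-point DFT provides frequency interpolation.

DFT_5([x, 0, ...]) = [-3, -2.3090+0.9511i, -1.1910+0.5878i, -1.1910-0.5878i, -2.3090-0.9511i]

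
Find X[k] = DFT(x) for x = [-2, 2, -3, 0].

X[k] = Σ(n=0 to 3) x[n] · ω_4^(nk)
where ω_4 = e^(-2πi/4)

Computing each X[k]:
X[0] = -3
X[1] = 1-2i
X[2] = -7
X[3] = 1+2i

X = [-3, 1-2i, -7, 1+2i]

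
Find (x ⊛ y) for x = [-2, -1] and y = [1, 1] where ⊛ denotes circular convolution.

(x ⊛ y)[n] = Σ(m=0 to 1) x[m] · y[(n-m) mod 2]

Computing each output sample:
(x ⊛ y)[0] = -3
(x ⊛ y)[1] = -3

x ⊛ y = [-3, -3]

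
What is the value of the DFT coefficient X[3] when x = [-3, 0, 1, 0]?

X[3] = Σ(n=0 to 3) x[n] · ω_4^(3n) where ω_4 = e^(-2πi/4)
= (-3)·ω_4^0 + (0)·ω_4^3 + (1)·ω_4^6 + (0)·ω_4^9

X[3] = -4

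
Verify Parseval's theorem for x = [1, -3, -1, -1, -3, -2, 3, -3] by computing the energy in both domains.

Time domain:
Σ|x[n]|² = |1|² + |-3|² + |-1|² + |-1|² + |-3|² + |-2|² + |3|² + |-3|² = 43.0000

Frequency domain:
(1/8)Σ|X[k]|² = (1/8)(|-9|² + |1.8787+3.2929i|² + |-4+1i|² + |6.1213-4.7071i|² + |9|² + |6.1213+4.7071i|² + |-4-1i|² + |1.8787-3.2929i|²) = (1/8)·344.0000 = 43.0000

Both sides agree, confirming Parseval's theorem.

Σ|x[n]|² = (1/N)Σ|X[k]|² = 43.0000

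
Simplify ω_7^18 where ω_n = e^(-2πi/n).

Since ω_7^7 = 1, powers reduce modulo 7.
18 mod 7 = 4
So ω_7^18 = ω_7^4 = e^(-2πi·4/7)

ω_7^18 = ω_7^4 = -0.9010+0.4339i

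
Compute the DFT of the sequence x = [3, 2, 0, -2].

X[k] = Σ(n=0 to 3) x[n] · ω_4^(nk)
where ω_4 = e^(-2πi/4)

Computing each X[k]:
X[0] = 3
X[1] = 3-4i
X[2] = 3
X[3] = 3+4i

X = [3, 3-4i, 3, 3+4i]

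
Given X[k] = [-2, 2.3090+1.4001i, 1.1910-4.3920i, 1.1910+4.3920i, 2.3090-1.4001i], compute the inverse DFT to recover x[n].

x[n] = (1/5) Σ(k=0 to 4) X[k] · e^(2πikn/5)

Computing each x[n]:
x[0] = 1
x[1] = 0
x[2] = -3
x[3] = 1
x[4] = -1

x = [1, 0, -3, 1, -1]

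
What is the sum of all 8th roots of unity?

Sum of all nth roots of unity equals 0 for n > 1 (geometric series with r ≠ 1).

0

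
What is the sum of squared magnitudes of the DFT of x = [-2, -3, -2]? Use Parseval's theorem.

Parseval: Σ|x[n]|² = (1/N)Σ|X[k]|², so Σ|X[k]|² = N·Σ|x[n]|² = 3·17.0000

Σ|X[k]|² = N·Σ|x[n]|² = 3·17.0000 = 51.0000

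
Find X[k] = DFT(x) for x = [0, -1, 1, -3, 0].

X[k] = Σ(n=0 to 4) x[n] · ω_5^(nk)
where ω_5 = e^(-2πi/5)

Computing each X[k]:
X[0] = -3
X[1] = 1.3090-1.4001i
X[2] = 0.1910+4.3920i
X[3] = 0.1910-4.3920i
X[4] = 1.3090+1.4001i

X = [-3, 1.3090-1.4001i, 0.1910+4.3920i, 0.1910-4.3920i, 1.3090+1.4001i]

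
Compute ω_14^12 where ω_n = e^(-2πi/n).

ω_14^12 = e^(-2πi·12/14)
= cos(-2π·12/14) + i·sin(-2π·12/14)
= cos(-24π/14) + i·sin(-24π/14)

ω_14^12 = cos(-24π/14) + i·sin(-24π/14) = 0.6235+0.7818i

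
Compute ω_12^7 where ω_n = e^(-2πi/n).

ω_12^7 = e^(-2πi·7/12)
= cos(-2π·7/12) + i·sin(-2π·7/12)
= cos(-14π/12) + i·sin(-14π/12)

ω_12^7 = cos(-14π/12) + i·sin(-14π/12) = -0.8660+0.5000i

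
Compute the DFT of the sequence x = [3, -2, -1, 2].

X[k] = Σ(n=0 to 3) x[n] · ω_4^(nk)
where ω_4 = e^(-2πi/4)

Computing each X[k]:
X[0] = 2
X[1] = 4+4i
X[2] = 2
X[3] = 4-4i

X = [2, 4+4i, 2, 4-4i]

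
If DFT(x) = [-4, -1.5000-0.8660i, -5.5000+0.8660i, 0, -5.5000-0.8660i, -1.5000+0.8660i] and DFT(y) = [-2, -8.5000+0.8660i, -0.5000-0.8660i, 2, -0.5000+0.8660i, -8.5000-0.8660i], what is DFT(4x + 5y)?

By linearity: DFT(4x + 5y) = 4·DFT(x) + 5·DFT(y)
= 4·[-4, -1.5000-0.8660i, -5.5000+0.8660i, 0, -5.5000-0.8660i, -1.5000+0.8660i] + 5·[-2, -8.5000+0.8660i, -0.5000-0.8660i, 2, -0.5000+0.8660i, -8.5000-0.8660i]

Computing element-wise:
Z[0] = 4·(-4) + 5·(-2) = -26
Z[1] = 4·(-1.5000-0.8660i) + 5·(-8.5000+0.8660i) = -48.5000+0.8660i
Z[2] = 4·(-5.5000+0.8660i) + 5·(-0.5000-0.8660i) = -24.5000-0.8660i
Z[3] = 4·(0) + 5·(2) = 10
Z[4] = 4·(-5.5000-0.8660i) + 5·(-0.5000+0.8660i) = -24.5000+0.8660i
Z[5] = 4·(-1.5000+0.8660i) + 5·(-8.5000-0.8660i) = -48.5000-0.8660i

DFT(4x + 5y) = 4·X + 5·Y = [-26, -48.5000+0.8660i, -24.5000-0.8660i, 10, -24.5000+0.8660i, -48.5000-0.8660i]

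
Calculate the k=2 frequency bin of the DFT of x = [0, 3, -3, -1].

X[2] = Σ(n=0 to 3) x[n] · ω_4^(2n) where ω_4 = e^(-2πi/4)
= (0)·ω_4^0 + (3)·ω_4^2 + (-3)·ω_4^4 + (-1)·ω_4^6

X[2] = -5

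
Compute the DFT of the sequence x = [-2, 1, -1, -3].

X[k] = Σ(n=0 to 3) x[n] · ω_4^(nk)
where ω_4 = e^(-2πi/4)

Computing each X[k]:
X[0] = -5
X[1] = -1-4i
X[2] = -1
X[3] = -1+4i

X = [-5, -1-4i, -1, -1+4i]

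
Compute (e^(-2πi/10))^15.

Since ω_10^10 = 1, powers reduce modulo 10.
15 mod 10 = 5
So ω_10^15 = ω_10^5 = e^(-2πi·5/10)

ω_10^15 = ω_10^5 = -1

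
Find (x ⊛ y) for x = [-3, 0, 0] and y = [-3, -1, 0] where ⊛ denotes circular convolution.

(x ⊛ y)[n] = Σ(m=0 to 2) x[m] · y[(n-m) mod 3]

Computing each output sample:
(x ⊛ y)[0] = 9
(x ⊛ y)[1] = 3
(x ⊛ y)[2] = 0

x ⊛ y = [9, 3, 0]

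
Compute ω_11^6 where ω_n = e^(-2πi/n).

ω_11^6 = e^(-2πi·6/11)
= cos(-2π·6/11) + i·sin(-2π·6/11)
= cos(-12π/11) + i·sin(-12π/11)

ω_11^6 = cos(-12π/11) + i·sin(-12π/11) = -0.9595+0.2817i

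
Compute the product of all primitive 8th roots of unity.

The primitive 8th roots of unity are ω_8^k for k coprime to 8: k ∈ {1, 3, 5, 7}
Their product equals the constant term of the cyclotomic polynomial Φ_8(x) up to sign.
For n ≥ 3, the product of all primitive nth roots of unity is 1. (For n=1 it is 1; for n=2 it is -1.)

1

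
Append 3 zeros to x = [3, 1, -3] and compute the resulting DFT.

Original 3-point DFT: [1, 4.0000-3.4641i, 4.0000+3.4641i]
Zero-padded 6-point DFT provides frequency interpolation.

DFT_6([x, 0, ...]) = [1, 5.0000+1.7321i, 4.0000-3.4641i, -1, 4.0000+3.4641i, 5.0000-1.7321i]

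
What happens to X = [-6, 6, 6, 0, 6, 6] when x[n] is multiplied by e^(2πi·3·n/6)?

Modulation property: DFT(ω_6^(-3n)·x[n]) = X[(k-3) mod 6], so circularly shift X by 3 positions.

X[k-3] = [0, 6, 6, -6, 6, 6]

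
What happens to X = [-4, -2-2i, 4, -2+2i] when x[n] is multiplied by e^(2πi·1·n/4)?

Modulation property: DFT(ω_4^(-1n)·x[n]) = X[(k-1) mod 4], so circularly shift X by 1 positions.

X[k-1] = [-2+2i, -4, -2-2i, 4]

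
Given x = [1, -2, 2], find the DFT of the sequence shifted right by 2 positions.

Time shift by 2: X_shifted[k] = ω_3^(2k) · X[k]
Shifted x = [-2, 2, 1]

DFT(x[n-2]) = [1, -3.5000-0.8660i, -3.5000+0.8660i]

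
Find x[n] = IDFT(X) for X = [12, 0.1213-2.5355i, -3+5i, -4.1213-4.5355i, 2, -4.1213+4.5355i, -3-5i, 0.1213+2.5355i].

x[n] = (1/8) Σ(k=0 to 7) X[k] · e^(2πikn/8)

Computing each x[n]:
x[0] = 0
x[1] = 2
x[2] = 2
x[3] = 3
x[4] = 2
x[5] = -2
x[6] = 3
x[7] = 2

x = [0, 2, 2, 3, 2, -2, 3, 2]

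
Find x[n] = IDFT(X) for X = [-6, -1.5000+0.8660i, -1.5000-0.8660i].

x[n] = (1/3) Σ(k=0 to 2) X[k] · e^(2πikn/3)

Computing each x[n]:
x[0] = -3
x[1] = -2
x[2] = -1

x = [-3, -2, -1]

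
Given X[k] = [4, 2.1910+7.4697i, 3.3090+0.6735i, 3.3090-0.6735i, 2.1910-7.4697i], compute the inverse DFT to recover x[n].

x[n] = (1/5) Σ(k=0 to 4) X[k] · e^(2πikn/5)

Computing each x[n]:
x[0] = 3
x[1] = -3
x[2] = -1
x[3] = 2
x[4] = 3

x = [3, -3, -1, 2, 3]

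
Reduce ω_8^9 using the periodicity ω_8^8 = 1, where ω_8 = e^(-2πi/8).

Since ω_8^8 = 1, powers reduce modulo 8.
9 mod 8 = 1
So ω_8^9 = ω_8^1 = e^(-2πi·1/8)

ω_8^9 = ω_8^1 = 0.7071-0.7071i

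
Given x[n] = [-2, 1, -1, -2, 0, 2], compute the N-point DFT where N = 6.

X[k] = Σ(n=0 to 5) x[n] · ω_6^(nk)
where ω_6 = e^(-2πi/6)

Computing each X[k]:
X[0] = -2
X[1] = 2.0000+1.7321i
X[2] = -5
X[3] = -4
X[4] = -5
X[5] = 2.0000-1.7321i

X = [-2, 2.0000+1.7321i, -5, -4, -5, 2.0000-1.7321i]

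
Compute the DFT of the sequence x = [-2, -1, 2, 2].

X[k] = Σ(n=0 to 3) x[n] · ω_4^(nk)
where ω_4 = e^(-2πi/4)

Computing each X[k]:
X[0] = 1
X[1] = -4+3i
X[2] = -1
X[3] = -4-3i

X = [1, -4+3i, -1, -4-3i]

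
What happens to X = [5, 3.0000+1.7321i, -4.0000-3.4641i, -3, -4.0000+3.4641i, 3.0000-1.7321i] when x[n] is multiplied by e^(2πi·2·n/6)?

Modulation property: DFT(ω_6^(-2n)·x[n]) = X[(k-2) mod 6], so circularly shift X by 2 positions.

X[k-2] = [-4.0000+3.4641i, 3.0000-1.7321i, 5, 3.0000+1.7321i, -4.0000-3.4641i, -3]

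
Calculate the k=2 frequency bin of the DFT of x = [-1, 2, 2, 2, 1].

X[2] = Σ(n=0 to 4) x[n] · ω_5^(2n) where ω_5 = e^(-2πi/5)
= (-1)·ω_5^0 + (2)·ω_5^2 + (2)·ω_5^4 + (2)·ω_5^6 + (1)·ω_5^8

X[2] = -2.1910-0.5878i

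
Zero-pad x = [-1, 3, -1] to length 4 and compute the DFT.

Original 3-point DFT: [1, -2.0000-3.4641i, -2.0000+3.4641i]
Zero-padded 4-point DFT provides frequency interpolation.

DFT_4([x, 0, ...]) = [1, -3i, -5, 3i]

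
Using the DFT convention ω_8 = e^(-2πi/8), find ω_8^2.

ω_8^2 = e^(-2πi·2/8)
= cos(-2π·2/8) + i·sin(-2π·2/8)
= cos(-4π/8) + i·sin(-4π/8)

ω_8^2 = cos(-4π/8) + i·sin(-4π/8) = -1i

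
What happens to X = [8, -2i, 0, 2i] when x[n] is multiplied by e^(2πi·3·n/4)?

Modulation property: DFT(ω_4^(-3n)·x[n]) = X[(k-3) mod 4], so circularly shift X by 3 positions.

X[k-3] = [-2i, 0, 2i, 8]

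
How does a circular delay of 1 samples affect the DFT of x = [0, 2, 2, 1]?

Time shift by 1: X_shifted[k] = ω_4^(1k) · X[k]
Shifted x = [1, 0, 2, 2]

DFT(x[n-1]) = [5, -1+2i, 1, -1-2i]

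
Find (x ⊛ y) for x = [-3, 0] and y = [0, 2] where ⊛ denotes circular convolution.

(x ⊛ y)[n] = Σ(m=0 to 1) x[m] · y[(n-m) mod 2]

Computing each output sample:
(x ⊛ y)[0] = 0
(x ⊛ y)[1] = -6

x ⊛ y = [0, -6]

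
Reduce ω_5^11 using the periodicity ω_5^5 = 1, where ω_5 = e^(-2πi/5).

Since ω_5^5 = 1, powers reduce modulo 5.
11 mod 5 = 1
So ω_5^11 = ω_5^1 = e^(-2πi·1/5)

ω_5^11 = ω_5^1 = 0.3090-0.9511i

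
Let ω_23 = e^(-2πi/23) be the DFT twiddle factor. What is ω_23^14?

ω_23^14 = e^(-2πi·14/23)
= cos(-2π·14/23) + i·sin(-2π·14/23)
= cos(-28π/23) + i·sin(-28π/23)

ω_23^14 = cos(-28π/23) + i·sin(-28π/23) = -0.7757+0.6311i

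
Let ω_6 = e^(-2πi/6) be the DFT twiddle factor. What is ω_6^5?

ω_6^5 = e^(-2πi·5/6)
= cos(-2π·5/6) + i·sin(-2π·5/6)
= cos(-10π/6) + i·sin(-10π/6)

ω_6^5 = cos(-10π/6) + i·sin(-10π/6) = 0.5000+0.8660i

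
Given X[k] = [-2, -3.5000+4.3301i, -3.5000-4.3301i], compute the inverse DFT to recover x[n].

x[n] = (1/3) Σ(k=0 to 2) X[k] · e^(2πikn/3)

Computing each x[n]:
x[0] = -3
x[1] = -2
x[2] = 3

x = [-3, -2, 3]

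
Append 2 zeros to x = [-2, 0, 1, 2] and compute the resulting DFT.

Original 4-point DFT: [1, -3+2i, -3, -3-2i]
Zero-padded 6-point DFT provides frequency interpolation.

DFT_6([x, 0, ...]) = [1, -4.5000-0.8660i, -0.5000+0.8660i, -3, -0.5000-0.8660i, -4.5000+0.8660i]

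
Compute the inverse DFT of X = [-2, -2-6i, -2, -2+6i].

x[n] = (1/4) Σ(k=0 to 3) X[k] · e^(2πikn/4)

Computing each x[n]:
x[0] = -2
x[1] = 3
x[2] = 0
x[3] = -3

x = [-2, 3, 0, -3]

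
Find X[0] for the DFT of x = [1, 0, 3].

X[0] = Σ(n=0 to 2) x[n] · ω_3^0 = Σ x[n]
= (1) + (0) + (3)

X[0] = 4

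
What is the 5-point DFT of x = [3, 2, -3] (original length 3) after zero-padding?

Original 3-point DFT: [2, 3.5000-4.3301i, 3.5000+4.3301i]
Zero-padded 5-point DFT provides frequency interpolation.

DFT_5([x, 0, ...]) = [2, 6.0451-0.1388i, 0.4549-4.0287i, 0.4549+4.0287i, 6.0451+0.1388i]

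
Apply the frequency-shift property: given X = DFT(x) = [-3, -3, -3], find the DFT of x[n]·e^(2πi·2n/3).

Modulation property: DFT(ω_3^(-2n)·x[n]) = X[(k-2) mod 3], so circularly shift X by 2 positions.

X[k-2] = [-3, -3, -3]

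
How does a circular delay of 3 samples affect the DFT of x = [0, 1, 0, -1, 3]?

Time shift by 3: X_shifted[k] = ω_5^(3k) · X[k]
Shifted x = [0, -1, 3, 0, 1]

DFT(x[n-3]) = [3, -2.4271+0.1388i, 0.9271+4.0287i, 0.9271-4.0287i, -2.4271-0.1388i]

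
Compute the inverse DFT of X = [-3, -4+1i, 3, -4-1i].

x[n] = (1/4) Σ(k=0 to 3) X[k] · e^(2πikn/4)

Computing each x[n]:
x[0] = -2
x[1] = -2
x[2] = 2
x[3] = -1

x = [-2, -2, 2, -1]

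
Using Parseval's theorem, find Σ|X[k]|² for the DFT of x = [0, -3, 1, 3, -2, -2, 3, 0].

Parseval: Σ|x[n]|² = (1/N)Σ|X[k]|², so Σ|X[k]|² = N·Σ|x[n]|² = 8·36.0000

Σ|X[k]|² = N·Σ|x[n]|² = 8·36.0000 = 288.0000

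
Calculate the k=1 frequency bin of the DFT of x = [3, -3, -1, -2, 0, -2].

X[1] = Σ(n=0 to 5) x[n] · ω_6^(1n) where ω_6 = e^(-2πi/6)
= (3)·ω_6^0 + (-3)·ω_6^1 + (-1)·ω_6^2 + (-2)·ω_6^3 + (0)·ω_6^4 + (-2)·ω_6^5

X[1] = 3.0000+1.7321i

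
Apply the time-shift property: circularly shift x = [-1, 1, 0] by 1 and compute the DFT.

Time shift by 1: X_shifted[k] = ω_3^(1k) · X[k]
Shifted x = [0, -1, 1]

DFT(x[n-1]) = [0, 1.7321i, -1.7321i]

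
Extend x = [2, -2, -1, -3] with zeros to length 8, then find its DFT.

Original 4-point DFT: [-4, 3-1i, 6, 3+1i]
Zero-padded 8-point DFT provides frequency interpolation.

DFT_8([x, 0, ...]) = [-4, 2.7071+4.5355i, 3-1i, 1.2929+2.5355i, 6, 1.2929-2.5355i, 3+1i, 2.7071-4.5355i]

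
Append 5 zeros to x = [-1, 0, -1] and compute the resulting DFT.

Original 3-point DFT: [-2, -0.5000-0.8660i, -0.5000+0.8660i]
Zero-padded 8-point DFT provides frequency interpolation.

DFT_8([x, 0, ...]) = [-2, -1+1i, 0, -1-1i, -2, -1+1i, 0, -1-1i]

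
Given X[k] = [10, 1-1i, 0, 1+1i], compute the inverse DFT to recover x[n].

x[n] = (1/4) Σ(k=0 to 3) X[k] · e^(2πikn/4)

Computing each x[n]:
x[0] = 3
x[1] = 3
x[2] = 2
x[3] = 2

x = [3, 3, 2, 2]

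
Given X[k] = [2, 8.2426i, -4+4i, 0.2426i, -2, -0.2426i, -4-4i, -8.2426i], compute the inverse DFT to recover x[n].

x[n] = (1/8) Σ(k=0 to 7) X[k] · e^(2πikn/8)

Computing each x[n]:
x[0] = -1
x[1] = -2
x[2] = -1
x[3] = 0
x[4] = -1
x[5] = 1
x[6] = 3
x[7] = 3

x = [-1, -2, -1, 0, -1, 1, 3, 3]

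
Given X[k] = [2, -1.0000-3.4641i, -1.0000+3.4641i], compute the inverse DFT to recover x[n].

x[n] = (1/3) Σ(k=0 to 2) X[k] · e^(2πikn/3)

Computing each x[n]:
x[0] = 0
x[1] = 3
x[2] = -1

x = [0, 3, -1]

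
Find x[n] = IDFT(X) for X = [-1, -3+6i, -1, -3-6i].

x[n] = (1/4) Σ(k=0 to 3) X[k] · e^(2πikn/4)

Computing each x[n]:
x[0] = -2
x[1] = -3
x[2] = 1
x[3] = 3

x = [-2, -3, 1, 3]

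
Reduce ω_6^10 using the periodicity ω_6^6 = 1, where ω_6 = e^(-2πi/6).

Since ω_6^6 = 1, powers reduce modulo 6.
10 mod 6 = 4
So ω_6^10 = ω_6^4 = e^(-2πi·4/6)

ω_6^10 = ω_6^4 = -0.5000+0.8660i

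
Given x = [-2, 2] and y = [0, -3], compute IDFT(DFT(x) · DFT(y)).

(x ⊛ y)[n] = Σ(m=0 to 1) x[m] · y[(n-m) mod 2]

Computing each output sample:
(x ⊛ y)[0] = -6
(x ⊛ y)[1] = 6

x ⊛ y = [-6, 6]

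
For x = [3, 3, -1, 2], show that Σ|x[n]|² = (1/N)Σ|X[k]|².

Time domain:
Σ|x[n]|² = |3|² + |3|² + |-1|² + |2|² = 23.0000

Frequency domain:
(1/4)Σ|X[k]|² = (1/4)(|7|² + |4-1i|² + |-3|² + |4+1i|²) = (1/4)·92.0000 = 23.0000

Both sides agree, confirming Parseval's theorem.

Σ|x[n]|² = (1/N)Σ|X[k]|² = 23.0000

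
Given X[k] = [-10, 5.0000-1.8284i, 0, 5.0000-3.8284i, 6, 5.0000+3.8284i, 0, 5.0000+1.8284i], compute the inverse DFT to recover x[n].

x[n] = (1/8) Σ(k=0 to 7) X[k] · e^(2πikn/8)

Computing each x[n]:
x[0] = 2
x[1] = -1
x[2] = -1
x[3] = -1
x[4] = -3
x[5] = -3
x[6] = 0
x[7] = -3

x = [2, -1, -1, -1, -3, -3, 0, -3]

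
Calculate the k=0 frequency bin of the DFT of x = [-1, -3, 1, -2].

X[0] = Σ(n=0 to 3) x[n] · ω_4^0 = Σ x[n]
= (-1) + (-3) + (1) + (-2)

X[0] = -5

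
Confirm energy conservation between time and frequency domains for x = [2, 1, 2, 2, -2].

Time domain:
Σ|x[n]|² = |2|² + |1|² + |2|² + |2|² + |-2|² = 17.0000

Frequency domain:
(1/5)Σ|X[k]|² = (1/5)(|5|² + |-1.5451-2.8532i|² + |4.0451-1.7634i|² + |4.0451+1.7634i|² + |-1.5451+2.8532i|²) = (1/5)·85.0000 = 17.0000

Both sides agree, confirming Parseval's theorem.

Σ|x[n]|² = (1/N)Σ|X[k]|² = 17.0000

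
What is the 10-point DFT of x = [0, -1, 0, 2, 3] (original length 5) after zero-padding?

Original 5-point DFT: [4, -1.0000+4.9798i, -1.0000+0.4490i, -1.0000-0.4490i, -1.0000-4.9798i]
Zero-padded 10-point DFT provides frequency interpolation.

DFT_10([x, 0, ...]) = [4, -3.8541-3.0777i, -1.0000+4.9798i, 2.8541-0.7265i, -1.0000+0.4490i, 2, -1.0000-0.4490i, 2.8541+0.7265i, -1.0000-4.9798i, -3.8541+3.0777i]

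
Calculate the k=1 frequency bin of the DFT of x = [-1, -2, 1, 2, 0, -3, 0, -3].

X[1] = Σ(n=0 to 7) x[n] · ω_8^(1n) where ω_8 = e^(-2πi/8)
= (-1)·ω_8^0 + (-2)·ω_8^1 + (1)·ω_8^2 + (2)·ω_8^3 + (0)·ω_8^4 + (-3)·ω_8^5 + (0)·ω_8^6 + (-3)·ω_8^7

X[1] = -3.8284-5.2426i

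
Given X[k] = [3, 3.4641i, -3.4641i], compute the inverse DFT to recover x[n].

x[n] = (1/3) Σ(k=0 to 2) X[k] · e^(2πikn/3)

Computing each x[n]:
x[0] = 1
x[1] = -1
x[2] = 3

x = [1, -1, 3]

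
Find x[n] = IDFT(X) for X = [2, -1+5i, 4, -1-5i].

x[n] = (1/4) Σ(k=0 to 3) X[k] · e^(2πikn/4)

Computing each x[n]:
x[0] = 1
x[1] = -3
x[2] = 2
x[3] = 2

x = [1, -3, 2, 2]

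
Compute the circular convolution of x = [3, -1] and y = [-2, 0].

(x ⊛ y)[n] = Σ(m=0 to 1) x[m] · y[(n-m) mod 2]

Computing each output sample:
(x ⊛ y)[0] = -6
(x ⊛ y)[1] = 2

x ⊛ y = [-6, 2]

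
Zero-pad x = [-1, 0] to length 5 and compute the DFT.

Original 2-point DFT: [-1, -1]
Zero-padded 5-point DFT provides frequency interpolation.

DFT_5([x, 0, ...]) = [-1, -1, -1, -1, -1]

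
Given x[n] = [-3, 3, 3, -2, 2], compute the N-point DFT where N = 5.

X[k] = Σ(n=0 to 4) x[n] · ω_5^(nk)
where ω_5 = e^(-2πi/5)

Computing each X[k]:
X[0] = 3
X[1] = -2.2639-3.8900i
X[2] = -6.7361+4.1675i
X[3] = -6.7361-4.1675i
X[4] = -2.2639+3.8900i

X = [3, -2.2639-3.8900i, -6.7361+4.1675i, -6.7361-4.1675i, -2.2639+3.8900i]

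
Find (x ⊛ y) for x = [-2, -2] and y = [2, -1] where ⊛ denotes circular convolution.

(x ⊛ y)[n] = Σ(m=0 to 1) x[m] · y[(n-m) mod 2]

Computing each output sample:
(x ⊛ y)[0] = -2
(x ⊛ y)[1] = -2

x ⊛ y = [-2, -2]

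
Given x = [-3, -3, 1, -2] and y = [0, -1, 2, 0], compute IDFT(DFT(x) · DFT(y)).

(x ⊛ y)[n] = Σ(m=0 to 3) x[m] · y[(n-m) mod 4]

Computing each output sample:
(x ⊛ y)[0] = 4
(x ⊛ y)[1] = -1
(x ⊛ y)[2] = -3
(x ⊛ y)[3] = -7

x ⊛ y = [4, -1, -3, -7]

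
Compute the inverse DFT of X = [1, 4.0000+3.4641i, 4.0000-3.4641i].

x[n] = (1/3) Σ(k=0 to 2) X[k] · e^(2πikn/3)

Computing each x[n]:
x[0] = 3
x[1] = -3
x[2] = 1

x = [3, -3, 1]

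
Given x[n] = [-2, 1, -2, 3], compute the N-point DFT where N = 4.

X[k] = Σ(n=0 to 3) x[n] · ω_4^(nk)
where ω_4 = e^(-2πi/4)

Computing each X[k]:
X[0] = 0
X[1] = 2i
X[2] = -8
X[3] = -2i

X = [0, 2i, -8, -2i]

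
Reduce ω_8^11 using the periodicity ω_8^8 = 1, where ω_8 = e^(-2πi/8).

Since ω_8^8 = 1, powers reduce modulo 8.
11 mod 8 = 3
So ω_8^11 = ω_8^3 = e^(-2πi·3/8)

ω_8^11 = ω_8^3 = -0.7071-0.7071i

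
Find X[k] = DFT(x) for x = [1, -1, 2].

X[k] = Σ(n=0 to 2) x[n] · ω_3^(nk)
where ω_3 = e^(-2πi/3)

Computing each X[k]:
X[0] = 2
X[1] = 0.5000+2.5981i
X[2] = 0.5000-2.5981i

X = [2, 0.5000+2.5981i, 0.5000-2.5981i]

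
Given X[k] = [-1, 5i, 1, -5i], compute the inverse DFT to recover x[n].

x[n] = (1/4) Σ(k=0 to 3) X[k] · e^(2πikn/4)

Computing each x[n]:
x[0] = 0
x[1] = -3
x[2] = 0
x[3] = 2

x = [0, -3, 0, 2]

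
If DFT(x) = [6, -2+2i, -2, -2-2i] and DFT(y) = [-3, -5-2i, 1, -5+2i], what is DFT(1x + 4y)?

By linearity: DFT(1x + 4y) = 1·DFT(x) + 4·DFT(y)
= 1·[6, -2+2i, -2, -2-2i] + 4·[-3, -5-2i, 1, -5+2i]

Computing element-wise:
Z[0] = 1·(6) + 4·(-3) = -6
Z[1] = 1·(-2+2i) + 4·(-5-2i) = -22-6i
Z[2] = 1·(-2) + 4·(1) = 2
Z[3] = 1·(-2-2i) + 4·(-5+2i) = -22+6i

DFT(1x + 4y) = 1·X + 4·Y = [-6, -22-6i, 2, -22+6i]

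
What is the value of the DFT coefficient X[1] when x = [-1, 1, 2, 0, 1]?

X[1] = Σ(n=0 to 4) x[n] · ω_5^(1n) where ω_5 = e^(-2πi/5)
= (-1)·ω_5^0 + (1)·ω_5^1 + (2)·ω_5^2 + (0)·ω_5^3 + (1)·ω_5^4

X[1] = -2.0000-1.1756i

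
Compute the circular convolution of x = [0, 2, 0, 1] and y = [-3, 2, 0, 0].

(x ⊛ y)[n] = Σ(m=0 to 3) x[m] · y[(n-m) mod 4]

Computing each output sample:
(x ⊛ y)[0] = 2
(x ⊛ y)[1] = -6
(x ⊛ y)[2] = 4
(x ⊛ y)[3] = -3

x ⊛ y = [2, -6, 4, -3]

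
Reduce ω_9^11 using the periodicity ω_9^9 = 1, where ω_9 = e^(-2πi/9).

Since ω_9^9 = 1, powers reduce modulo 9.
11 mod 9 = 2
So ω_9^11 = ω_9^2 = e^(-2πi·2/9)

ω_9^11 = ω_9^2 = 0.1736-0.9848i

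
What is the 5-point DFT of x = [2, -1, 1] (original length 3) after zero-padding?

Original 3-point DFT: [2, 2.0000+1.7321i, 2.0000-1.7321i]
Zero-padded 5-point DFT provides frequency interpolation.

DFT_5([x, 0, ...]) = [2, 0.8820+0.3633i, 3.1180+1.5388i, 3.1180-1.5388i, 0.8820-0.3633i]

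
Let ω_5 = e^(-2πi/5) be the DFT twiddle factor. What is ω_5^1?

ω_5^1 = e^(-2πi·1/5)
= cos(-2π·1/5) + i·sin(-2π·1/5)
= cos(-2π/5) + i·sin(-2π/5)

ω_5^1 = cos(-2π/5) + i·sin(-2π/5) = 0.3090-0.9511i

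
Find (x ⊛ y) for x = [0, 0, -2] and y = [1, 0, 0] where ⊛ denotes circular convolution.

(x ⊛ y)[n] = Σ(m=0 to 2) x[m] · y[(n-m) mod 3]

Computing each output sample:
(x ⊛ y)[0] = 0
(x ⊛ y)[1] = 0
(x ⊛ y)[2] = -2

x ⊛ y = [0, 0, -2]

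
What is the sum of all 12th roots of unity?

Sum of all nth roots of unity equals 0 for n > 1 (geometric series with r ≠ 1).

0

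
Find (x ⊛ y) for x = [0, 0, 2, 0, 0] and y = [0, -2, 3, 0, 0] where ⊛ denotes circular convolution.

(x ⊛ y)[n] = Σ(m=0 to 4) x[m] · y[(n-m) mod 5]

Computing each output sample:
(x ⊛ y)[0] = 0
(x ⊛ y)[1] = 0
(x ⊛ y)[2] = 0
(x ⊛ y)[3] = -4
(x ⊛ y)[4] = 6

x ⊛ y = [0, 0, 0, -4, 6]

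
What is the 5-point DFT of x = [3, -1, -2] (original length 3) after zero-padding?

Original 3-point DFT: [0, 4.5000-0.8660i, 4.5000+0.8660i]
Zero-padded 5-point DFT provides frequency interpolation.

DFT_5([x, 0, ...]) = [0, 4.3090+2.1266i, 3.1910-1.3143i, 3.1910+1.3143i, 4.3090-2.1266i]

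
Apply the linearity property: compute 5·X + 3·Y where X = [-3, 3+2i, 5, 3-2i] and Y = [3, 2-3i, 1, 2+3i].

By linearity: DFT(5x + 3y) = 5·DFT(x) + 3·DFT(y)
= 5·[-3, 3+2i, 5, 3-2i] + 3·[3, 2-3i, 1, 2+3i]

Computing element-wise:
Z[0] = 5·(-3) + 3·(3) = -6
Z[1] = 5·(3+2i) + 3·(2-3i) = 21+1i
Z[2] = 5·(5) + 3·(1) = 28
Z[3] = 5·(3-2i) + 3·(2+3i) = 21-1i

DFT(5x + 3y) = 5·X + 3·Y = [-6, 21+1i, 28, 21-1i]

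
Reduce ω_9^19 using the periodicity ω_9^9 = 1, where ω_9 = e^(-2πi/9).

Since ω_9^9 = 1, powers reduce modulo 9.
19 mod 9 = 1
So ω_9^19 = ω_9^1 = e^(-2πi·1/9)

ω_9^19 = ω_9^1 = 0.7660-0.6428i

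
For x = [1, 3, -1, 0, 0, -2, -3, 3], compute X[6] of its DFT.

X[6] = Σ(n=0 to 7) x[n] · ω_8^(6n) where ω_8 = e^(-2πi/8)
= (1)·ω_8^0 + (3)·ω_8^6 + (-1)·ω_8^12 + (0)·ω_8^18 + (0)·ω_8^24 + (-2)·ω_8^30 + (-3)·ω_8^36 + (3)·ω_8^42

X[6] = 5-2i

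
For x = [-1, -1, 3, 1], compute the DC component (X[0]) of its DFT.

X[0] = Σ(n=0 to 3) x[n] · ω_4^0 = Σ x[n]
= (-1) + (-1) + (3) + (1)

X[0] = 2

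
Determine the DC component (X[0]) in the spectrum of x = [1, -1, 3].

X[0] = Σ(n=0 to 2) x[n] · ω_3^0 = Σ x[n]
= (1) + (-1) + (3)

X[0] = 3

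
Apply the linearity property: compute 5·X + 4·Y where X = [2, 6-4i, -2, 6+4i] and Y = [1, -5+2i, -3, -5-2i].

By linearity: DFT(5x + 4y) = 5·DFT(x) + 4·DFT(y)
= 5·[2, 6-4i, -2, 6+4i] + 4·[1, -5+2i, -3, -5-2i]

Computing element-wise:
Z[0] = 5·(2) + 4·(1) = 14
Z[1] = 5·(6-4i) + 4·(-5+2i) = 10-12i
Z[2] = 5·(-2) + 4·(-3) = -22
Z[3] = 5·(6+4i) + 4·(-5-2i) = 10+12i

DFT(5x + 4y) = 5·X + 4·Y = [14, 10-12i, -22, 10+12i]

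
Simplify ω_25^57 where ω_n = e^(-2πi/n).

Since ω_25^25 = 1, powers reduce modulo 25.
57 mod 25 = 7
So ω_25^57 = ω_25^7 = e^(-2πi·7/25)

ω_25^57 = ω_25^7 = -0.1874-0.9823i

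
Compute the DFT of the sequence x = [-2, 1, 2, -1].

X[k] = Σ(n=0 to 3) x[n] · ω_4^(nk)
where ω_4 = e^(-2πi/4)

Computing each X[k]:
X[0] = 0
X[1] = -4-2i
X[2] = 0
X[3] = -4+2i

X = [0, -4-2i, 0, -4+2i]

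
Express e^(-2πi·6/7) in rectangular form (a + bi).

ω_7^6 = e^(-2πi·6/7)
= cos(-2π·6/7) + i·sin(-2π·6/7)
= cos(-12π/7) + i·sin(-12π/7)

ω_7^6 = cos(-12π/7) + i·sin(-12π/7) = 0.6235+0.7818i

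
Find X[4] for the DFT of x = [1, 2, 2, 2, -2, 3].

X[4] = Σ(n=0 to 5) x[n] · ω_6^(4n) where ω_6 = e^(-2πi/6)
= (1)·ω_6^0 + (2)·ω_6^4 + (2)·ω_6^8 + (2)·ω_6^12 + (-2)·ω_6^16 + (3)·ω_6^20

X[4] = 0.5000-4.3301i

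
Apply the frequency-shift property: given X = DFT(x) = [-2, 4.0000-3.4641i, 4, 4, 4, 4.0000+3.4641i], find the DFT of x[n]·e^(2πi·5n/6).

Modulation property: DFT(ω_6^(-5n)·x[n]) = X[(k-5) mod 6], so circularly shift X by 5 positions.

X[k-5] = [4.0000-3.4641i, 4, 4, 4, 4.0000+3.4641i, -2]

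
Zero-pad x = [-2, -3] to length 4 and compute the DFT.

Original 2-point DFT: [-5, 1]
Zero-padded 4-point DFT provides frequency interpolation.

DFT_4([x, 0, ...]) = [-5, -2+3i, 1, -2-3i]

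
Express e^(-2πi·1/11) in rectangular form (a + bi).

ω_11^1 = e^(-2πi·1/11)
= cos(-2π·1/11) + i·sin(-2π·1/11)
= cos(-2π/11) + i·sin(-2π/11)

ω_11^1 = cos(-2π/11) + i·sin(-2π/11) = 0.8413-0.5406i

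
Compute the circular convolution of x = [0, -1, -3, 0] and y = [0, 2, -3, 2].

(x ⊛ y)[n] = Σ(m=0 to 3) x[m] · y[(n-m) mod 4]

Computing each output sample:
(x ⊛ y)[0] = 7
(x ⊛ y)[1] = -6
(x ⊛ y)[2] = -2
(x ⊛ y)[3] = -3

x ⊛ y = [7, -6, -2, -3]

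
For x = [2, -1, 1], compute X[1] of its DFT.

X[1] = Σ(n=0 to 2) x[n] · ω_3^(1n) where ω_3 = e^(-2πi/3)
= (2)·ω_3^0 + (-1)·ω_3^1 + (1)·ω_3^2

X[1] = 2.0000+1.7321i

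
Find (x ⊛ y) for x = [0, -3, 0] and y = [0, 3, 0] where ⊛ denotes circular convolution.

(x ⊛ y)[n] = Σ(m=0 to 2) x[m] · y[(n-m) mod 3]

Computing each output sample:
(x ⊛ y)[0] = 0
(x ⊛ y)[1] = 0
(x ⊛ y)[2] = -9

x ⊛ y = [0, 0, -9]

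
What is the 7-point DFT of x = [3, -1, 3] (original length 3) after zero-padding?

Original 3-point DFT: [5, 2.0000+3.4641i, 2.0000-3.4641i]
Zero-padded 7-point DFT provides frequency interpolation.

DFT_7([x, 0, ...]) = [5, 1.7089-2.1430i, 0.5196+2.2766i, 5.7714+2.7794i, 5.7714-2.7794i, 0.5196-2.2766i, 1.7089+2.1430i]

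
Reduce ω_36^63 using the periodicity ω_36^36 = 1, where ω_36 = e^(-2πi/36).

Since ω_36^36 = 1, powers reduce modulo 36.
63 mod 36 = 27
So ω_36^63 = ω_36^27 = e^(-2πi·27/36)

ω_36^63 = ω_36^27 = 1i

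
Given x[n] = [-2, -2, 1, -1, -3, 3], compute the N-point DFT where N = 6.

X[k] = Σ(n=0 to 5) x[n] · ω_6^(nk)
where ω_6 = e^(-2πi/6)

Computing each X[k]:
X[0] = -4
X[1] = 0.5000+0.8660i
X[2] = -2.5000+7.7942i
X[3] = -4
X[4] = -2.5000-7.7942i
X[5] = 0.5000-0.8660i

X = [-4, 0.5000+0.8660i, -2.5000+7.7942i, -4, -2.5000-7.7942i, 0.5000-0.8660i]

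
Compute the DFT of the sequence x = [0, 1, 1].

X[k] = Σ(n=0 to 2) x[n] · ω_3^(nk)
where ω_3 = e^(-2πi/3)

Computing each X[k]:
X[0] = 2
X[1] = -1
X[2] = -1

X = [2, -1, -1]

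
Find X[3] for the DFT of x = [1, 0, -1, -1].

X[3] = Σ(n=0 to 3) x[n] · ω_4^(3n) where ω_4 = e^(-2πi/4)
= (1)·ω_4^0 + (0)·ω_4^3 + (-1)·ω_4^6 + (-1)·ω_4^9

X[3] = 2+1i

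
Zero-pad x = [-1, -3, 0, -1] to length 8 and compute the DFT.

Original 4-point DFT: [-5, -1+2i, 3, -1-2i]
Zero-padded 8-point DFT provides frequency interpolation.

DFT_8([x, 0, ...]) = [-5, -2.4142+2.8284i, -1+2i, 0.4142+2.8284i, 3, 0.4142-2.8284i, -1-2i, -2.4142-2.8284i]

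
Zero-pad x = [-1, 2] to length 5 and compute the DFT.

Original 2-point DFT: [1, -3]
Zero-padded 5-point DFT provides frequency interpolation.

DFT_5([x, 0, ...]) = [1, -0.3820-1.9021i, -2.6180-1.1756i, -2.6180+1.1756i, -0.3820+1.9021i]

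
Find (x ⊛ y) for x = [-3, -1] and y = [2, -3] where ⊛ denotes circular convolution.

(x ⊛ y)[n] = Σ(m=0 to 1) x[m] · y[(n-m) mod 2]

Computing each output sample:
(x ⊛ y)[0] = -3
(x ⊛ y)[1] = 7

x ⊛ y = [-3, 7]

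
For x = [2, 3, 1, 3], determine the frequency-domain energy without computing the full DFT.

Parseval: Σ|x[n]|² = (1/N)Σ|X[k]|², so Σ|X[k]|² = N·Σ|x[n]|² = 4·23.0000

Σ|X[k]|² = N·Σ|x[n]|² = 4·23.0000 = 92.0000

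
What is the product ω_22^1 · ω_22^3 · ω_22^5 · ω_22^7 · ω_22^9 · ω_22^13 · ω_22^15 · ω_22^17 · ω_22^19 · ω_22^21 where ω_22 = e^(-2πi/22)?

The primitive 22nd roots of unity are ω_22^k for k coprime to 22: k ∈ {1, 3, 5, 7, 9, 13, 15, 17, 19, 21}
Their product equals the constant term of the cyclotomic polynomial Φ_22(x) up to sign.
For n ≥ 3, the product of all primitive nth roots of unity is 1. (For n=1 it is 1; for n=2 it is -1.)

1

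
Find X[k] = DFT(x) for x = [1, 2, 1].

X[k] = Σ(n=0 to 2) x[n] · ω_3^(nk)
where ω_3 = e^(-2πi/3)

Computing each X[k]:
X[0] = 4
X[1] = -0.5000-0.8660i
X[2] = -0.5000+0.8660i

X = [4, -0.5000-0.8660i, -0.5000+0.8660i]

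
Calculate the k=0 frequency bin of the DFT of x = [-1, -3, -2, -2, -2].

X[0] = Σ(n=0 to 4) x[n] · ω_5^0 = Σ x[n]
= (-1) + (-3) + (-2) + (-2) + (-2)

X[0] = -10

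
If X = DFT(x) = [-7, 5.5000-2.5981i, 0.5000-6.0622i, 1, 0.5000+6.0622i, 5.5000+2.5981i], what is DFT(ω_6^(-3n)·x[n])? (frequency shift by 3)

Modulation property: DFT(ω_6^(-3n)·x[n]) = X[(k-3) mod 6], so circularly shift X by 3 positions.

X[k-3] = [1, 0.5000+6.0622i, 5.5000+2.5981i, -7, 5.5000-2.5981i, 0.5000-6.0622i]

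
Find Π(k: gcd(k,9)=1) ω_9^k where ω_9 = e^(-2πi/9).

The primitive 9th roots of unity are ω_9^k for k coprime to 9: k ∈ {1, 2, 4, 5, 7, 8}
Their product equals the constant term of the cyclotomic polynomial Φ_9(x) up to sign.
For n ≥ 3, the product of all primitive nth roots of unity is 1. (For n=1 it is 1; for n=2 it is -1.)

1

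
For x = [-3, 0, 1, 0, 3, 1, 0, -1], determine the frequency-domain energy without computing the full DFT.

Parseval: Σ|x[n]|² = (1/N)Σ|X[k]|², so Σ|X[k]|² = N·Σ|x[n]|² = 8·21.0000

Σ|X[k]|² = N·Σ|x[n]|² = 8·21.0000 = 168.0000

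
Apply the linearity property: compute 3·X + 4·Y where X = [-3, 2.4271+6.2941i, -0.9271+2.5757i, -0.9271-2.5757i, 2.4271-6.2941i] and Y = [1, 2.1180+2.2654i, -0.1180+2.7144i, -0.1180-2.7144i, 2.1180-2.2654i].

By linearity: DFT(3x + 4y) = 3·DFT(x) + 4·DFT(y)
= 3·[-3, 2.4271+6.2941i, -0.9271+2.5757i, -0.9271-2.5757i, 2.4271-6.2941i] + 4·[1, 2.1180+2.2654i, -0.1180+2.7144i, -0.1180-2.7144i, 2.1180-2.2654i]

Computing element-wise:
Z[0] = 3·(-3) + 4·(1) = -5
Z[1] = 3·(2.4271+6.2941i) + 4·(2.1180+2.2654i) = 15.7533+27.9439i
Z[2] = 3·(-0.9271+2.5757i) + 4·(-0.1180+2.7144i) = -3.2533+18.5847i
Z[3] = 3·(-0.9271-2.5757i) + 4·(-0.1180-2.7144i) = -3.2533-18.5847i
Z[4] = 3·(2.4271-6.2941i) + 4·(2.1180-2.2654i) = 15.7533-27.9439i

DFT(3x + 4y) = 3·X + 4·Y = [-5, 15.7533+27.9439i, -3.2533+18.5847i, -3.2533-18.5847i, 15.7533-27.9439i]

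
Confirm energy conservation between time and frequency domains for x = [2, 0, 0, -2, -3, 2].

Time domain:
Σ|x[n]|² = |2|² + |0|² + |0|² + |-2|² + |-3|² + |2|² = 21.0000

Frequency domain:
(1/6)Σ|X[k]|² = (1/6)(|-1|² + |6.5000-0.8660i|² + |0.5000+4.3301i|² + |-1|² + |0.5000-4.3301i|² + |6.5000+0.8660i|²) = (1/6)·126.0000 = 21.0000

Both sides agree, confirming Parseval's theorem.

Σ|x[n]|² = (1/N)Σ|X[k]|² = 21.0000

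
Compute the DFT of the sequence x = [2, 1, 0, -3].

X[k] = Σ(n=0 to 3) x[n] · ω_4^(nk)
where ω_4 = e^(-2πi/4)

Computing each X[k]:
X[0] = 0
X[1] = 2-4i
X[2] = 4
X[3] = 2+4i

X = [0, 2-4i, 4, 2+4i]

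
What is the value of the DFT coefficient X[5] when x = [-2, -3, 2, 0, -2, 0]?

X[5] = Σ(n=0 to 5) x[n] · ω_6^(5n) where ω_6 = e^(-2πi/6)
= (-2)·ω_6^0 + (-3)·ω_6^5 + (2)·ω_6^10 + (0)·ω_6^15 + (-2)·ω_6^20 + (0)·ω_6^25

X[5] = -3.5000+0.8660i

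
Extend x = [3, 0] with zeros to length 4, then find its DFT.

Original 2-point DFT: [3, 3]
Zero-padded 4-point DFT provides frequency interpolation.

DFT_4([x, 0, ...]) = [3, 3, 3, 3]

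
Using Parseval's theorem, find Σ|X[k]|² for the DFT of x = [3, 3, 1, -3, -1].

Parseval: Σ|x[n]|² = (1/N)Σ|X[k]|², so Σ|X[k]|² = N·Σ|x[n]|² = 5·29.0000

Σ|X[k]|² = N·Σ|x[n]|² = 5·29.0000 = 145.0000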